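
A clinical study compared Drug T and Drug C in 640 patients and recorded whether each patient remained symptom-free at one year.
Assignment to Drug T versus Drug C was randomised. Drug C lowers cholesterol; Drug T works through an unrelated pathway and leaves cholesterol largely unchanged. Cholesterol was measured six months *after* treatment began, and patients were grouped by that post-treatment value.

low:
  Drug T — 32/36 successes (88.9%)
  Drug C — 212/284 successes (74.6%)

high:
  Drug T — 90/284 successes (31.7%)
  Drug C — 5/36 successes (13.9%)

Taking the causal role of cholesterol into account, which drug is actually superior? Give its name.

Cholesterol here is a post-treatment variable shaped by the drug; conditioning on it would introduce bias rather than remove it. The overall comparison is the causal one.
Pooled: Drug T 38.1% vs Drug C 67.8%; Drug C is higher overall.

Drug C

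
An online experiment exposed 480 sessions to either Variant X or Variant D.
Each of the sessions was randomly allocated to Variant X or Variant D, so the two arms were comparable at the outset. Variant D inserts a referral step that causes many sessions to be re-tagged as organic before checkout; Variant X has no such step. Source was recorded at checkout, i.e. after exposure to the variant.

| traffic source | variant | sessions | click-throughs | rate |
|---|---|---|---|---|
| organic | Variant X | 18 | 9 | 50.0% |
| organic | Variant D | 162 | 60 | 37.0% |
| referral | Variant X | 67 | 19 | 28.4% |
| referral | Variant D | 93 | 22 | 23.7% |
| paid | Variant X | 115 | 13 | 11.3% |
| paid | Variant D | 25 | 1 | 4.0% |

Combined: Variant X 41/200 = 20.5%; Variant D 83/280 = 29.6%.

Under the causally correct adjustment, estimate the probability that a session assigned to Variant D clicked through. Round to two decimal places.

0.30

Within every traffic source level Variant X has the higher rate, yet pooled Variant D does — Simpson's reversal.
The distribution of traffic source is itself part of what the variant does — it is an intermediate outcome. Holding it fixed would remove that part of the effect; the total effect is the pooled difference.
So P(outcome | do(Variant D)) is just the pooled rate for Variant D: 83/280 = 0.296.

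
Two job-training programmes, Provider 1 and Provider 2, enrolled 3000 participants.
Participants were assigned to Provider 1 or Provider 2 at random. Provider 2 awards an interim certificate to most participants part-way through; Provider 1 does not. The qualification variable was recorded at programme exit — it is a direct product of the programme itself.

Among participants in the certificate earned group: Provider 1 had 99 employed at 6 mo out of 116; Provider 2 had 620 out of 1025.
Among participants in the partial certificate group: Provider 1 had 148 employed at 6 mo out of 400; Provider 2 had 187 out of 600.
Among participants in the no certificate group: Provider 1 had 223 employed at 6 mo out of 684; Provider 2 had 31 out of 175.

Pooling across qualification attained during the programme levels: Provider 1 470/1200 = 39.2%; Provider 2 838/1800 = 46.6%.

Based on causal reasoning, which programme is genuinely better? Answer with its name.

Because the programme influences qualification attained during the programme, qualification attained during the programme is a post-treatment mediator, not a confounder. Stratifying on it would bias the estimate; the causal effect is the crude pooled difference.
Pooled: Provider 1 39.2% vs Provider 2 46.6%; Provider 2 is higher overall.

Provider 2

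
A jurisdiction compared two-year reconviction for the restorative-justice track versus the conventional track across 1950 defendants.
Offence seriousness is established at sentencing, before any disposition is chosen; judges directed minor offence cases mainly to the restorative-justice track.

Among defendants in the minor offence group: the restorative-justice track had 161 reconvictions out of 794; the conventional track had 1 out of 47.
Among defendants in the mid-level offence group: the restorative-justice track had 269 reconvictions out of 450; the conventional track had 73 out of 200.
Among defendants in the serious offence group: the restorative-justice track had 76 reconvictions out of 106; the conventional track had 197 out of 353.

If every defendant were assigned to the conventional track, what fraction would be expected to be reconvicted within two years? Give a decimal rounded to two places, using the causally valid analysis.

0.26

Offence seriousness differs across dispositions for reasons unrelated to any effect of the disposition itself, and it separately predicts the outcome — a classic confounder. We must compare within offence seriousness levels.
Standardising the conventional track to the population offence seriousness mix: 0.431·1/47 + 0.333·73/200 + 0.235·197/353 = 0.262.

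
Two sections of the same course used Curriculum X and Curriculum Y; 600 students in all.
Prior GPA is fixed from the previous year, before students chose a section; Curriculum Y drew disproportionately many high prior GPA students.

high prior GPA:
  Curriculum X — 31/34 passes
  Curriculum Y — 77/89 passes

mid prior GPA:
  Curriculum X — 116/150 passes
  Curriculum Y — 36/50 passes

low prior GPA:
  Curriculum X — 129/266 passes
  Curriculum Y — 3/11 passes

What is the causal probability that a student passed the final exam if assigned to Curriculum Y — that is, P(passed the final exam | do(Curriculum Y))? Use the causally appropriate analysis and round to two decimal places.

Since prior GPA band is a pre-existing factor (not a product of the teaching method) and it affects the outcome on its own, it is a confounder. The stratified rates, not the pooled rate, identify the causal effect.
Standardising Curriculum Y to the population prior GPA band mix: 0.205·77/89 + 0.333·36/50 + 0.462·3/11 = 0.543.

0.54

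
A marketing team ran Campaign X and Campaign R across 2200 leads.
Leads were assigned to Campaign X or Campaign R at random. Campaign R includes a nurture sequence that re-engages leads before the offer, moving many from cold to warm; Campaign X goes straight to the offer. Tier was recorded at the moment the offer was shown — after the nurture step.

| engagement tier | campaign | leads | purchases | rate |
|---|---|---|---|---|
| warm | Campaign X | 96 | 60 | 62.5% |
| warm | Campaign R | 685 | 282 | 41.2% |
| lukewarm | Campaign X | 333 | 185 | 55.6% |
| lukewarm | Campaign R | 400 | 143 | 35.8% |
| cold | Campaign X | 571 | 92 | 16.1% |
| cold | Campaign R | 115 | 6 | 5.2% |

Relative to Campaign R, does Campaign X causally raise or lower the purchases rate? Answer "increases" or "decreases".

decreases

The stratified and pooled comparisons disagree (Campaign X wins within each engagement tier; Campaign R wins overall), so the answer turns on the causal role of engagement tier.
Engagement tier is recorded after the campaign and is itself shifted by it — it sits on the causal path from campaign to outcome. Conditioning on a mediator would strip out part of the effect we want; the pooled comparison gives the total causal effect.
Pooled: Campaign X 33.7% vs Campaign R 35.9%; Campaign R is higher overall.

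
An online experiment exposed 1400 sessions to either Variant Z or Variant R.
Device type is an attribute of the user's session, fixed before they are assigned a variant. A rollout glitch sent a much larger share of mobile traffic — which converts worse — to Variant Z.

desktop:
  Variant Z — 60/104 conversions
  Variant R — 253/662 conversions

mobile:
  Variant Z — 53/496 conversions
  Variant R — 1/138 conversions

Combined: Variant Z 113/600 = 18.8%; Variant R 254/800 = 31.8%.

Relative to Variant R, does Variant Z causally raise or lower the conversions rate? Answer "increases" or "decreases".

Since device type is a pre-existing factor (not a product of the variant) and it affects the outcome on its own, it is a confounder. The stratified rates, not the pooled rate, identify the causal effect.
Within each level — desktop: 57.7% vs 38.2%; mobile: 10.7% vs 0.7% — Variant Z is higher every time.

increases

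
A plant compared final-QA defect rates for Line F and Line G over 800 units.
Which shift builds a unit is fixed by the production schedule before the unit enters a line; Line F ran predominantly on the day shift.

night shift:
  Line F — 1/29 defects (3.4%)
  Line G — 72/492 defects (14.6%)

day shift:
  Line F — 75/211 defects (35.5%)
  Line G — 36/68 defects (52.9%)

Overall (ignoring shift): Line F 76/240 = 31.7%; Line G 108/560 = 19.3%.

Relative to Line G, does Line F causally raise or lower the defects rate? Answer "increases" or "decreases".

The shift-specific comparison favours Line F throughout, but the pooled figures favour Line G. The question is whether to condition on shift.
Shift is set before the line has any effect — it is not caused by the line — and it independently drives the outcome. That makes it a confounder, so the causal comparison is within shift levels.
Within each level — night shift: 3.4% vs 14.6%; day shift: 35.5% vs 52.9% — Line F is lower every time.

decreases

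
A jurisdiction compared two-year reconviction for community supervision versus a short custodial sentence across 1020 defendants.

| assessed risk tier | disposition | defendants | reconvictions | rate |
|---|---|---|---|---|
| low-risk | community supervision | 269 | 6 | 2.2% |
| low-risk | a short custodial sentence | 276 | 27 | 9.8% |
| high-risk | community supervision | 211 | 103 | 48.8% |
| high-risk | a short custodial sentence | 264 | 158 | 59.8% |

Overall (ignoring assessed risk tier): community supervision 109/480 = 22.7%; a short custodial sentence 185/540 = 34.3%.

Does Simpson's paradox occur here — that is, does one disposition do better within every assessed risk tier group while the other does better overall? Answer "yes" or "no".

Within each assessed risk tier level (low-risk 2.2% vs 9.8%; high-risk 48.8% vs 59.8%), community supervision has the lower rate every time. Pooled: 22.7% vs 34.3% — community supervision has the lower rate overall. They agree.

no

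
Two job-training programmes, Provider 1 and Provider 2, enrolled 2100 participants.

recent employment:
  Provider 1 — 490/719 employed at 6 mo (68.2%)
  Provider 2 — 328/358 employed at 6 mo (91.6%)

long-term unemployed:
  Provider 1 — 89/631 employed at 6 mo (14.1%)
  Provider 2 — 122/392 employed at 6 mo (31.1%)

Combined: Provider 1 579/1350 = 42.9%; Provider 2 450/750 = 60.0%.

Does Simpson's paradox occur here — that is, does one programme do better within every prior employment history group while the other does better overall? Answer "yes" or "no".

no

Within each prior employment history level (recent employment 68.2% vs 91.6%; long-term unemployed 14.1% vs 31.1%), Provider 2 has the higher rate every time. Pooled: 42.9% vs 60.0% — Provider 2 has the higher rate overall. They agree.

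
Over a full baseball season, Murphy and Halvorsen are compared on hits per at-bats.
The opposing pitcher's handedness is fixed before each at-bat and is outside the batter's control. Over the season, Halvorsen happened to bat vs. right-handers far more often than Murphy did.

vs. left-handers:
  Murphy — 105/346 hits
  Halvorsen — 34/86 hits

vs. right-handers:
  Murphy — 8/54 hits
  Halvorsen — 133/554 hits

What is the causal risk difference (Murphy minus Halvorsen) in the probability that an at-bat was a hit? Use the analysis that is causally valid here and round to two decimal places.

-0.09

The pitcher handedness-specific comparison favours Halvorsen throughout, but the pooled figures favour Murphy. The question is whether to condition on pitcher handedness.
Pitcher handedness is set before the player has any effect — it is not caused by the player — and it independently drives the outcome. That makes it a confounder, so the causal comparison is within pitcher handedness levels.
Adjusting over the population distribution of pitcher handedness: 0.415·(0.303−0.395) + 0.585·(0.148−0.240) = -0.092.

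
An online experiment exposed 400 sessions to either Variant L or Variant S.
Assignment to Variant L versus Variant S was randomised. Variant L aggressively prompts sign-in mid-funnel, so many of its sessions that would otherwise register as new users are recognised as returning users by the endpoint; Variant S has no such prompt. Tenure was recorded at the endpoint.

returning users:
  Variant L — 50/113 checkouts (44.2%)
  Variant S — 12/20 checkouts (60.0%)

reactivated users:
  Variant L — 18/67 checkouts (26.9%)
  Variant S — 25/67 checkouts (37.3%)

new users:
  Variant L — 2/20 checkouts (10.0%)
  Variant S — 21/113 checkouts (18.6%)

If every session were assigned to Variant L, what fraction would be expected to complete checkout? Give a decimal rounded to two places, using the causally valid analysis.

0.35

Variant S is higher inside every user tenure stratum but Variant L is higher in aggregate. Whether to stratify depends on how user tenure relates to the variant.
Stratifying would compare variants among sessions the variants themselves sorted into user tenure groups — a form of selection on an intermediate. The unconditioned pooled rates give the total causal effect.
So P(outcome | do(Variant L)) is just the pooled rate for Variant L: 70/200 = 0.350.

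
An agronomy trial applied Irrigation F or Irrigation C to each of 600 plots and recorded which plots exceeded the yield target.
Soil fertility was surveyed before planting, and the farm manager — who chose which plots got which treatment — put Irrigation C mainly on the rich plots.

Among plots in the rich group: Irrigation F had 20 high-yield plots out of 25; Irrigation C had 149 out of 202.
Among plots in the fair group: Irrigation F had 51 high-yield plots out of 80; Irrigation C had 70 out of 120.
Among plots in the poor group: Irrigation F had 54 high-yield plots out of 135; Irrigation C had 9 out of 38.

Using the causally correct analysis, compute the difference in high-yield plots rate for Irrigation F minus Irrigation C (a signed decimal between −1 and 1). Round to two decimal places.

Soil fertility differs across irrigations for reasons unrelated to any effect of the irrigation itself, and it separately predicts the outcome — a classic confounder. We must compare within soil fertility levels.
Adjusting over the population distribution of soil fertility: 0.378·(0.800−0.738) + 0.333·(0.637−0.583) + 0.288·(0.400−0.237) = +0.089.

+0.09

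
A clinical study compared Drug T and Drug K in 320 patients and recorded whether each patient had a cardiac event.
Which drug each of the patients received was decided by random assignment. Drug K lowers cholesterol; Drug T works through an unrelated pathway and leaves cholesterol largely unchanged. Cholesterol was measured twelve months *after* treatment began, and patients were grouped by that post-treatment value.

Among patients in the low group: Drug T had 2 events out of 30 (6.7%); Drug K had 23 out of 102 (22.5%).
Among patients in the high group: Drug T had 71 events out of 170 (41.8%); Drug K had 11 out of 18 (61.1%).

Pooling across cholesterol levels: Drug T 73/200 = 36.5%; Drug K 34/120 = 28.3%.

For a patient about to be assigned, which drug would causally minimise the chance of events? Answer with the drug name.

Drug K

Cholesterol lies on the pathway drug → cholesterol → outcome, so adjusting for it blocks the indirect effect. For the total causal effect of drug, use the unadjusted pooled rates.
Pooled: Drug T 36.5% vs Drug K 28.3%; Drug K is lower overall.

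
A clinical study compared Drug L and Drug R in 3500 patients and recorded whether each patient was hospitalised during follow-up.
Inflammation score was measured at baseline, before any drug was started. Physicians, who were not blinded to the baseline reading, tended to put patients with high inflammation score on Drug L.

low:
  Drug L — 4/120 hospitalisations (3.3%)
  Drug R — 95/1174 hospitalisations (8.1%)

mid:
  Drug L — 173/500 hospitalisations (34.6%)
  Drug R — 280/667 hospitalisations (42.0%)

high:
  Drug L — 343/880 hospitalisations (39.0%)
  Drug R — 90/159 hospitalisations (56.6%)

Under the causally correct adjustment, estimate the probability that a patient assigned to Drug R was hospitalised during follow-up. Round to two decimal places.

0.34

The inflammation score-specific comparison favours Drug L throughout, but the pooled figures favour Drug R. The question is whether to condition on inflammation score.
The imbalance in inflammation score arose from how patients were allocated, not from anything the drug did; and inflammation score independently affects the outcome. The pooled gap is confounded — condition on inflammation score.
Standardising Drug R to the population inflammation score mix: 0.370·95/1174 + 0.333·280/667 + 0.297·90/159 = 0.338.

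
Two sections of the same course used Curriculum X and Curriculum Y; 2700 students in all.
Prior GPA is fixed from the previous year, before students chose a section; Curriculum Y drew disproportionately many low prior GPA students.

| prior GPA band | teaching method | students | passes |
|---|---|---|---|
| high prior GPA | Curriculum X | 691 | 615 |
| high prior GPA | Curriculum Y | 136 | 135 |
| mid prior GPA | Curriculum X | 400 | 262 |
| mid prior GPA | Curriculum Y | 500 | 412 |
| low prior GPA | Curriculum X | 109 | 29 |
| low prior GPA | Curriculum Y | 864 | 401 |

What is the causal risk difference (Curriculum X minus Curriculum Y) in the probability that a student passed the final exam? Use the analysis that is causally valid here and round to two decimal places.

Prior GPA band is set before the teaching method has any effect — it is not caused by the teaching method — and it independently drives the outcome. That makes it a confounder, so the causal comparison is within prior GPA band levels.
Adjusting over the population distribution of prior GPA band: 0.306·(0.890−0.993) + 0.333·(0.655−0.824) + 0.360·(0.266−0.464) = -0.159.

-0.16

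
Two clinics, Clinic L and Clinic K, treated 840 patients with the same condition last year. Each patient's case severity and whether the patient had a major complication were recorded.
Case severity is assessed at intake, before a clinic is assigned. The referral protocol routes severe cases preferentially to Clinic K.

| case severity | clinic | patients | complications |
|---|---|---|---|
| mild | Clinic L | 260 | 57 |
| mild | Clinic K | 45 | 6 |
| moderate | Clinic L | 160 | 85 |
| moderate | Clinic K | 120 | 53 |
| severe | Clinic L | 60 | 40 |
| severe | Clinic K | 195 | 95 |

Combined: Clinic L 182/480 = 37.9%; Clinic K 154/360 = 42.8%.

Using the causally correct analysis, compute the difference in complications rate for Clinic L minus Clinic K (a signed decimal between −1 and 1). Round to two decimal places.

+0.12

Here case severity is a common cause — it drives both which clinic a case falls under and the outcome. The crude comparison mixes populations; the stratum-specific rates are the causally relevant ones.
Adjusting over the population distribution of case severity: 0.363·(0.219−0.133) + 0.333·(0.531−0.442) + 0.304·(0.667−0.487) = +0.116.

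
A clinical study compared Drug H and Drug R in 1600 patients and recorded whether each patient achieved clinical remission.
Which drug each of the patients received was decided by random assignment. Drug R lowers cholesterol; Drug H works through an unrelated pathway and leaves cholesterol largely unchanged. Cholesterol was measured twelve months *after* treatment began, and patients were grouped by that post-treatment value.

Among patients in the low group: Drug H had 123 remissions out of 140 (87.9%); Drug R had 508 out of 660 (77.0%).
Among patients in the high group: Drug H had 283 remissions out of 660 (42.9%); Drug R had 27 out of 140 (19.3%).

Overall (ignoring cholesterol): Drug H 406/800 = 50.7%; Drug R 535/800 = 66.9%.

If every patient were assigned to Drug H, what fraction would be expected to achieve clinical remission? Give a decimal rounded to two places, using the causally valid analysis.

0.51

Within every cholesterol level Drug H has the higher rate, yet pooled Drug R does — Simpson's reversal.
The distribution of cholesterol is itself part of what the drug does — it is an intermediate outcome. Holding it fixed would remove that part of the effect; the total effect is the pooled difference.
So P(outcome | do(Drug H)) is just the pooled rate for Drug H: 406/800 = 0.507.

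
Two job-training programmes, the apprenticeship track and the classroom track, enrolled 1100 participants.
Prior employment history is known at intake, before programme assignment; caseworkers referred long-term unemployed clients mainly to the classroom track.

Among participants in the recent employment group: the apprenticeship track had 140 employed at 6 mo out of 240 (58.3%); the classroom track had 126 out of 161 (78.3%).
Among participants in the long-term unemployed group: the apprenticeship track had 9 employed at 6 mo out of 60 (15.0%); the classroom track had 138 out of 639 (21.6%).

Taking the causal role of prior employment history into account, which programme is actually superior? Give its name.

the classroom track is higher inside every prior employment history stratum but the apprenticeship track is higher in aggregate. Whether to stratify depends on how prior employment history relates to the programme.
The imbalance in prior employment history arose from how participants were allocated, not from anything the programme did; and prior employment history independently affects the outcome. The pooled gap is confounded — condition on prior employment history.
Within each level — recent employment: 58.3% vs 78.3%; long-term unemployed: 15.0% vs 21.6% — the classroom track is higher every time.

the classroom track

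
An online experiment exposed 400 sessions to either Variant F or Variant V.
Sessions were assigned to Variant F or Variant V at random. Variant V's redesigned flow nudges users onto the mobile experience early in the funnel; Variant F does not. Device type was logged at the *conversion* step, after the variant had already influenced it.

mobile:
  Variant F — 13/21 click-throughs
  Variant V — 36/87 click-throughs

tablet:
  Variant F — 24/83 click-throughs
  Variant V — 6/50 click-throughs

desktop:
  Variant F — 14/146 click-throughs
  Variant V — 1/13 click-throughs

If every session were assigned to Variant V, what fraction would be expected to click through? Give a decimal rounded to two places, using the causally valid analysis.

0.29

Variant F is higher inside every device type stratum but Variant V is higher in aggregate. Whether to stratify depends on how device type relates to the variant.
The distribution of device type is itself part of what the variant does — it is an intermediate outcome. Holding it fixed would remove that part of the effect; the total effect is the pooled difference.
So P(outcome | do(Variant V)) is just the pooled rate for Variant V: 43/150 = 0.287.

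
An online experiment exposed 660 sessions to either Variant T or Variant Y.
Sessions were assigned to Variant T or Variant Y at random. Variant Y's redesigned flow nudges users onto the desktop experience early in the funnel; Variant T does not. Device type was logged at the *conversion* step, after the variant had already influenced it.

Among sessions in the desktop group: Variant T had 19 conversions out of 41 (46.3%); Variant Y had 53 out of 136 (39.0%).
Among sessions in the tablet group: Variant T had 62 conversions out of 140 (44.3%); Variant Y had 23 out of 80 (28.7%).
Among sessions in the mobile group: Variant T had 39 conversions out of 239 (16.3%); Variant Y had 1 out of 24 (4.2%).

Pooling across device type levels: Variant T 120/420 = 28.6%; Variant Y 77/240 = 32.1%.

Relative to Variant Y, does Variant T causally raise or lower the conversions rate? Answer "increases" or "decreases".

Device type is recorded after the variant and is itself shifted by it — it sits on the causal path from variant to outcome. Conditioning on a mediator would strip out part of the effect we want; the pooled comparison gives the total causal effect.
Pooled: Variant T 28.6% vs Variant Y 32.1%; Variant Y is higher overall.

decreases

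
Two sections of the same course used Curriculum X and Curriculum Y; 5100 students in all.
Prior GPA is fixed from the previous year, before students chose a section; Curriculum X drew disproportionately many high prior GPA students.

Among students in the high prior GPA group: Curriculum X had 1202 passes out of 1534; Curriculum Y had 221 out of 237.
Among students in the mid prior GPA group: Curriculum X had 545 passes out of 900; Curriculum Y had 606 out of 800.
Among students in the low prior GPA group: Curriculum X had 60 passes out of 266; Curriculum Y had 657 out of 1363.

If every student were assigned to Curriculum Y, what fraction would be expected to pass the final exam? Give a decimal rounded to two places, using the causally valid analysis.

Since prior GPA band is a pre-existing factor (not a product of the teaching method) and it affects the outcome on its own, it is a confounder. The stratified rates, not the pooled rate, identify the causal effect.
Standardising Curriculum Y to the population prior GPA band mix: 0.347·221/237 + 0.333·606/800 + 0.319·657/1363 = 0.730.

0.73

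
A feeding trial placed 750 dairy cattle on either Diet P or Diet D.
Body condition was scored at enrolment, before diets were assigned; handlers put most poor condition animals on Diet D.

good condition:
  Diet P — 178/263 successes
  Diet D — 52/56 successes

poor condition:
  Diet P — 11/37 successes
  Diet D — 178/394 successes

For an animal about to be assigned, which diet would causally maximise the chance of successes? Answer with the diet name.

Within every starting body condition level Diet D has the higher rate, yet pooled Diet P does — Simpson's reversal.
Starting body condition is set before the diet has any effect — it is not caused by the diet — and it independently drives the outcome. That makes it a confounder, so the causal comparison is within starting body condition levels.
Within each level — good condition: 67.7% vs 92.9%; poor condition: 29.7% vs 45.2% — Diet D is higher every time.

Diet D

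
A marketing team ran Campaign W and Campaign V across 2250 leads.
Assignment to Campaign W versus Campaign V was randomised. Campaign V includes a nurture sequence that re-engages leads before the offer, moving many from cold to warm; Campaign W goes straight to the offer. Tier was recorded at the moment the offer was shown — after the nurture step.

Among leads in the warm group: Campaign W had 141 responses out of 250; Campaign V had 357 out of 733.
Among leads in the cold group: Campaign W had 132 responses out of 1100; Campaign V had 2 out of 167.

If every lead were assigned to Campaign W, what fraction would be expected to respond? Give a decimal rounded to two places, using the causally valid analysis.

0.20

Stratifying would compare campaigns among leads the campaigns themselves sorted into engagement tier groups — a form of selection on an intermediate. The unconditioned pooled rates give the total causal effect.
So P(outcome | do(Campaign W)) is just the pooled rate for Campaign W: 273/1350 = 0.202.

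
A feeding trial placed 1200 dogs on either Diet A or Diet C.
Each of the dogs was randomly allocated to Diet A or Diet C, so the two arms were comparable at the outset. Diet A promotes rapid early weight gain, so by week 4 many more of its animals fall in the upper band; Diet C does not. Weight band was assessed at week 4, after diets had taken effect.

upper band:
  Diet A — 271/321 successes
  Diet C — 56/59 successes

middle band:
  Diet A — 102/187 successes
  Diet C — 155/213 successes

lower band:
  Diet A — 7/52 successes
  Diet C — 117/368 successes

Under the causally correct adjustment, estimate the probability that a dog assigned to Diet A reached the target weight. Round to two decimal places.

0.68

The week-4 weight band-specific comparison favours Diet C throughout, but the pooled figures favour Diet A. The question is whether to condition on week-4 weight band.
Week-4 weight band here is a post-treatment variable shaped by the diet; conditioning on it would introduce bias rather than remove it. The overall comparison is the causal one.
So P(outcome | do(Diet A)) is just the pooled rate for Diet A: 380/560 = 0.679.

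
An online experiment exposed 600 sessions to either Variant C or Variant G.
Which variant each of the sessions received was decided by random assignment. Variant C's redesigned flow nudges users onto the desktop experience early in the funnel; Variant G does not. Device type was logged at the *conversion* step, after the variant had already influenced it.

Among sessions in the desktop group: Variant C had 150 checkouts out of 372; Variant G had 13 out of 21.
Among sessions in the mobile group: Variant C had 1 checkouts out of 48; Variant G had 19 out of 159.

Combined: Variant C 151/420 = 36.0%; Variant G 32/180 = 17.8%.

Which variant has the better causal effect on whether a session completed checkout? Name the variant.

Within every device type level Variant G has the higher rate, yet pooled Variant C does — Simpson's reversal.
Because the variant influences device type, device type is a post-treatment mediator, not a confounder. Stratifying on it would bias the estimate; the causal effect is the crude pooled difference.
Pooled: Variant C 36.0% vs Variant G 17.8%; Variant C is higher overall.

Variant C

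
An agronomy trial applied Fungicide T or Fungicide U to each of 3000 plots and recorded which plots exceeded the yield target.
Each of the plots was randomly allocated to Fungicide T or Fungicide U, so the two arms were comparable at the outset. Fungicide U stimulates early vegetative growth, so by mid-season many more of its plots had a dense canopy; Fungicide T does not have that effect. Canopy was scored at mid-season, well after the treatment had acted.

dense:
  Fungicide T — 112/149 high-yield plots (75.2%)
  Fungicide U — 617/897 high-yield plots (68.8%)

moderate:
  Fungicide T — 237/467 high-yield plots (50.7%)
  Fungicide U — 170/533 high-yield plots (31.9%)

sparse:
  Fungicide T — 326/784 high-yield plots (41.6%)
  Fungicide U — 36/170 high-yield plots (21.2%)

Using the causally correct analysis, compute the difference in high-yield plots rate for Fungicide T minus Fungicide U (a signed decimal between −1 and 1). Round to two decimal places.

Mid-season canopy is recorded after the fungicide and is itself shifted by it — it sits on the causal path from fungicide to outcome. Conditioning on a mediator would strip out part of the effect we want; the pooled comparison gives the total causal effect.
The causal difference is the pooled difference: 0.482 − 0.514 = -0.032.

-0.03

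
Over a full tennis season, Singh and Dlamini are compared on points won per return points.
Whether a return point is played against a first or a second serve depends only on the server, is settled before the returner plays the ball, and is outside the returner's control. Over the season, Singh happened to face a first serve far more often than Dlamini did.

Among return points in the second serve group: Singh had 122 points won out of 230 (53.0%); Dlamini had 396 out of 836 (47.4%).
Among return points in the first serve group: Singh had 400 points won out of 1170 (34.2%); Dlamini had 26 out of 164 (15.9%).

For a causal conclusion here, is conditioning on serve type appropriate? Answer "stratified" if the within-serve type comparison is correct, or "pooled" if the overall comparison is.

Since serve type is a pre-existing factor (not a product of the player) and it affects the outcome on its own, it is a confounder. The stratified rates, not the pooled rate, identify the causal effect.
Within each level — second serve: 53.0% vs 47.4%; first serve: 34.2% vs 15.9% — Singh is higher every time.

stratified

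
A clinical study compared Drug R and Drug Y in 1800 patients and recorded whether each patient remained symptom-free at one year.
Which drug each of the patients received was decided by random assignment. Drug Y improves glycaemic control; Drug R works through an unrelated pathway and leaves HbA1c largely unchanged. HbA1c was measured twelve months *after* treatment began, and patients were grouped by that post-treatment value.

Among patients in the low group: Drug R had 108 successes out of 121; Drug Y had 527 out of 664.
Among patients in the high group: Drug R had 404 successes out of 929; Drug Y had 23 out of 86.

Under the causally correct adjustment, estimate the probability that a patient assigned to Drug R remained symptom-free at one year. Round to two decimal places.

0.49

Within every HbA1c level Drug R has the higher rate, yet pooled Drug Y does — Simpson's reversal.
HbA1c here is a post-treatment variable shaped by the drug; conditioning on it would introduce bias rather than remove it. The overall comparison is the causal one.
So P(outcome | do(Drug R)) is just the pooled rate for Drug R: 512/1050 = 0.488.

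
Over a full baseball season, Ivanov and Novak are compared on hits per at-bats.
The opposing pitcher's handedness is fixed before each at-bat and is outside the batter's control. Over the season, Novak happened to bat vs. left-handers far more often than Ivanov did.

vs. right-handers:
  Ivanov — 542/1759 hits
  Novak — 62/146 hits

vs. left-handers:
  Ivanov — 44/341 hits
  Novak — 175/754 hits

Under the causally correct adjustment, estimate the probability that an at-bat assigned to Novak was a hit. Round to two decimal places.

The imbalance in pitcher handedness arose from how at-bats were allocated, not from anything the player did; and pitcher handedness independently affects the outcome. The pooled gap is confounded — condition on pitcher handedness.
Standardising Novak to the population pitcher handedness mix: 0.635·62/146 + 0.365·175/754 = 0.354.

0.35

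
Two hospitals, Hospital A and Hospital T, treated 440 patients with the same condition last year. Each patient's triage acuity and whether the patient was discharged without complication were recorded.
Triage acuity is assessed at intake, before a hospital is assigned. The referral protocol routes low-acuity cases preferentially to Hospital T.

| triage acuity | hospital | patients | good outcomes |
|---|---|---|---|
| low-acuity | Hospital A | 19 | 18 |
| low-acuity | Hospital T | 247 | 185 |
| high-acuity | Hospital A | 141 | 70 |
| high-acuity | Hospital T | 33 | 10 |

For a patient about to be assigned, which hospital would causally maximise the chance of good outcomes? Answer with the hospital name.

Triage acuity differs across hospitals for reasons unrelated to any effect of the hospital itself, and it separately predicts the outcome — a classic confounder. We must compare within triage acuity levels.
Within each level — low-acuity: 94.7% vs 74.9%; high-acuity: 49.6% vs 30.3% — Hospital A is higher every time.

Hospital A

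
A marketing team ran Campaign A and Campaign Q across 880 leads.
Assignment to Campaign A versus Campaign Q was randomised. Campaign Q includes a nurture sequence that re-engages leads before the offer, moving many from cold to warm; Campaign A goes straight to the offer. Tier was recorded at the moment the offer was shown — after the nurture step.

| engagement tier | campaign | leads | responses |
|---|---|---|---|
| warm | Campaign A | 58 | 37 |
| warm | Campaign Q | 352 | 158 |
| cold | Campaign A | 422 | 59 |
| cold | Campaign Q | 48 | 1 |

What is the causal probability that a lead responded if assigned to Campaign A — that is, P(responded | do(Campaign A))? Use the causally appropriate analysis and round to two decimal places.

0.20

The engagement tier-specific comparison favours Campaign A throughout, but the pooled figures favour Campaign Q. The question is whether to condition on engagement tier.
Engagement tier lies on the pathway campaign → engagement tier → outcome, so adjusting for it blocks the indirect effect. For the total causal effect of campaign, use the unadjusted pooled rates.
So P(outcome | do(Campaign A)) is just the pooled rate for Campaign A: 96/480 = 0.200.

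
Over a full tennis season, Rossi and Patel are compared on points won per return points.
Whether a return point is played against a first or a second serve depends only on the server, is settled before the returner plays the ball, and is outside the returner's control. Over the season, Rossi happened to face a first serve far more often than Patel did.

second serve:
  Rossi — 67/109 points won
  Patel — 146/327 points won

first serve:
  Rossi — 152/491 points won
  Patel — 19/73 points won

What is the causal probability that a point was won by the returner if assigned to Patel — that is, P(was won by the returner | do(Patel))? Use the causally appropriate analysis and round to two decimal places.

0.34

Here serve type is a common cause — it drives both which player a case falls under and the outcome. The crude comparison mixes populations; the stratum-specific rates are the causally relevant ones.
Standardising Patel to the population serve type mix: 0.436·146/327 + 0.564·19/73 = 0.341.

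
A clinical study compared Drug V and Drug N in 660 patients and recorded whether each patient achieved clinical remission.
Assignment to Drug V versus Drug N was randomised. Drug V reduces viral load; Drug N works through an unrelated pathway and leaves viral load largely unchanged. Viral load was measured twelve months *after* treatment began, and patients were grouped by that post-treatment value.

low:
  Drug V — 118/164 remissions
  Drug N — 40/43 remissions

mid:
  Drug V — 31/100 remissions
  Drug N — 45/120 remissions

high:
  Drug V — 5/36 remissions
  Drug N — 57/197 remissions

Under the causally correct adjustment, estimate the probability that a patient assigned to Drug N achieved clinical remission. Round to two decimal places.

The stratified and pooled comparisons disagree (Drug N wins within each viral load; Drug V wins overall), so the answer turns on the causal role of viral load.
Viral load is downstream of the drug. One should not condition on a consequence of treatment, so the overall rates are the right comparison.
So P(outcome | do(Drug N)) is just the pooled rate for Drug N: 142/360 = 0.394.

0.39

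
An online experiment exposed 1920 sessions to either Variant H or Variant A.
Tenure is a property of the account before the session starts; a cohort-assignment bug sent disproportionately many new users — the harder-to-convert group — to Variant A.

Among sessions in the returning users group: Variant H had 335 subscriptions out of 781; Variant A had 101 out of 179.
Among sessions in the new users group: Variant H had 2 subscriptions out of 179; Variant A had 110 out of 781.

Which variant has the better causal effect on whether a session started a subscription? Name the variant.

Variant A

The user tenure-specific comparison favours Variant A throughout, but the pooled figures favour Variant H. The question is whether to condition on user tenure.
Here user tenure is a common cause — it drives both which variant a case falls under and the outcome. The crude comparison mixes populations; the stratum-specific rates are the causally relevant ones.
Within each level — returning users: 42.9% vs 56.4%; new users: 1.1% vs 14.1% — Variant A is higher every time.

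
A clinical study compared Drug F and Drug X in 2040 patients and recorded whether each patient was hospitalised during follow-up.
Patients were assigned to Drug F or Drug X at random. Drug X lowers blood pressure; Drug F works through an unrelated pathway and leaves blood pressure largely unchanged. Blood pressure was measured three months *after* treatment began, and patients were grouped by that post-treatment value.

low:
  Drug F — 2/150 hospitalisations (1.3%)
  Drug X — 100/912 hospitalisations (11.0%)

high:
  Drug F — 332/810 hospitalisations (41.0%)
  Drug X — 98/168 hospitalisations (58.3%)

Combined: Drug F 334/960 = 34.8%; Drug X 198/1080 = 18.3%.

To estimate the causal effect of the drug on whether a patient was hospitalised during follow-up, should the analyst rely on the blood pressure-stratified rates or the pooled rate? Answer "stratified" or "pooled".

The blood pressure-specific comparison favours Drug F throughout, but the pooled figures favour Drug X. The question is whether to condition on blood pressure.
Stratifying would compare drugs among patients the drugs themselves sorted into blood pressure groups — a form of selection on an intermediate. The unconditioned pooled rates give the total causal effect.
Pooled: Drug F 34.8% vs Drug X 18.3%; Drug X is lower overall.

pooled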